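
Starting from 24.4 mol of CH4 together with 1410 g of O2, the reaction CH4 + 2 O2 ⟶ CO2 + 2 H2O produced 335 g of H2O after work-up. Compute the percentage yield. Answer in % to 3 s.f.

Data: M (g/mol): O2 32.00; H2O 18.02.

n(CH4) = 24.40 mol
n(O2) = 1410 / 32.00 = 44.06 mol
n/ν for CH4 = 24.40/1 = 24.40
n/ν for O2 = 44.06/2 = 22.03
Smallest n/ν is O2 → limiting reagent.
theoretical n(H2O) = (2/2) × 44.06 = 44.06 mol → 794.0 g
% yield = 335 / 794.0 × 100 = 42.19 %

42.2 %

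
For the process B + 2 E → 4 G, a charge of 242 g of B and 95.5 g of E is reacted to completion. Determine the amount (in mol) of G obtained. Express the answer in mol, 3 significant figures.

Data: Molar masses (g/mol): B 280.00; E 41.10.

3.46 mol

n(B) = 242.0 / 280.00 = 0.8643 mol
n(E) = 95.50 / 41.10 = 2.324 mol
n/ν → B: 0.8643, E: 1.162; B is limiting.
n(G) = (4/1) × 0.8643 = 3.457 mol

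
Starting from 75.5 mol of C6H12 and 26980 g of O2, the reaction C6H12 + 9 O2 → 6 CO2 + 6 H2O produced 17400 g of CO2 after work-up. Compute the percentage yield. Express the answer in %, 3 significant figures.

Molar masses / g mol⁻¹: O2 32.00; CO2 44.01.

87.3 %

n(C6H12) = 75.50 mol
n(O2) = 26980 / 32.00 = 843.1 mol
n/ν for C6H12 = 75.50/1 = 75.50
n/ν for O2 = 843.1/9 = 93.68
Smallest n/ν is C6H12 → limiting reagent.
theoretical n(CO2) = (6/1) × 75.50 = 453.0 mol → 19940 g
% yield = 17400 / 19940 × 100 = 87.26 %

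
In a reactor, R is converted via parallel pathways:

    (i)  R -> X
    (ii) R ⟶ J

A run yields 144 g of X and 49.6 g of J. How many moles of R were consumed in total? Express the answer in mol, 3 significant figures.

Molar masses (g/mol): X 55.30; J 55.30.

3.50 mol

n(X) = 144 / 55.30 = 2.604 mol
n(J) = 49.6 / 55.30 = 0.8969 mol
n(R) via (i) = (1/1)×2.604 = 2.604 mol
n(R) via (ii) = (1/1)×0.8969 = 0.8969 mol
total n(R) = 2.604 + 0.8969 = 3.501 mol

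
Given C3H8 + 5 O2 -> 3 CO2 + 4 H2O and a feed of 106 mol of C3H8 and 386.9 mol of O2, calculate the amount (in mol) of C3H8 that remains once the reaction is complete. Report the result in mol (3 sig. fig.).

28.6 mol

n(C3H8) = 106.0 mol
n(O2) = 386.9 mol
n/ν → C3H8: 106.0, O2: 77.38; O2 is limiting.
C3H8 consumed = (1/5) × 386.9 = 77.38 mol
C3H8 remaining = 106.0 − 77.38 = 28.62 mol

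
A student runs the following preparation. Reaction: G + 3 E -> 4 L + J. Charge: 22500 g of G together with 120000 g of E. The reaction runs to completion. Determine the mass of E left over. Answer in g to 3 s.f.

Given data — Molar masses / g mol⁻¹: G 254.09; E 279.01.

45900 g

n(G) = 22500 / 254.09 = 88.55 mol
n(E) = 120000 / 279.01 = 430.1 mol
n/ν for G = 88.55/1 = 88.55
n/ν for E = 430.1/3 = 143.4
Smallest n/ν is G → limiting reagent.
E consumed = (3/1) × 88.55 = 265.7 mol
E remaining = 430.1 − 265.7 = 164.4 mol
mass = 164.4 × 279.01 = 45870 g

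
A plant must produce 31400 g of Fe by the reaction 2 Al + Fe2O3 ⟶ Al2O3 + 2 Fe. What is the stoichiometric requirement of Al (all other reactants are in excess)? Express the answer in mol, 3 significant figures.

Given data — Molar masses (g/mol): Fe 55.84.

n(Fe) = 31400 / 55.84 = 562.3 mol
n(Al) = (2/2) × 562.3 = 562.3 mol

562 mol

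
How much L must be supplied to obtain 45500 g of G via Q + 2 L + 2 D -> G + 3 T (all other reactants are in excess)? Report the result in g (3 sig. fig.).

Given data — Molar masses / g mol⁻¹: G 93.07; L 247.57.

242000 g

n(G) = 45500 / 93.07 = 488.9 mol
n(L) = (2/1) × 488.9 = 977.8 mol
mass = 977.8 × 247.57 = 242100 g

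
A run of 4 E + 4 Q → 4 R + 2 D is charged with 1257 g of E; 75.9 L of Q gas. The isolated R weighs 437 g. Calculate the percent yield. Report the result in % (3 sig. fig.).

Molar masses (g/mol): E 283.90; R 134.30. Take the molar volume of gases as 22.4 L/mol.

96.0 %

n(E) = 1257 / 283.90 = 4.428 mol
n(Q) = 75.90 / 22.4 = 3.388 mol
n/ν for E = 4.428/4 = 1.107
n/ν for Q = 3.388/4 = 0.8470
Smallest n/ν is Q → limiting reagent.
theoretical n(R) = (4/4) × 3.388 = 3.388 mol → 455.0 g
% yield = 437 / 455.0 × 100 = 96.04 %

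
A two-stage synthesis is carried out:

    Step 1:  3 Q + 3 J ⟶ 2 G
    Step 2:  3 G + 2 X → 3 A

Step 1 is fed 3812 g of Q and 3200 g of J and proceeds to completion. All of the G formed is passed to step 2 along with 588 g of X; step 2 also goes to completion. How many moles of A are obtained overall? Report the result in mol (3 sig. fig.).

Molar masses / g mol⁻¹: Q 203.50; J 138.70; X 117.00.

7.54 mol

Step 1:
n(Q) = 3812 / 203.50 = 18.73 mol
n(J) = 3200 / 138.70 = 23.07 mol
n/ν for Q = 18.73/3 = 6.243
n/ν for J = 23.07/3 = 7.690
Smallest n/ν is Q → limiting reagent.
n(G) produced = (2/3) × 18.73 = 12.49 mol
Step 2:
n(G) available = 12.49 mol
n(X) = 588.0 / 117.00 = 5.026 mol
n/ν for G = 12.49/3 = 4.163
n/ν for X = 5.026/2 = 2.513
Smallest n/ν is X → limiting reagent.
n(A) = (3/2) × 5.026 = 7.539 mol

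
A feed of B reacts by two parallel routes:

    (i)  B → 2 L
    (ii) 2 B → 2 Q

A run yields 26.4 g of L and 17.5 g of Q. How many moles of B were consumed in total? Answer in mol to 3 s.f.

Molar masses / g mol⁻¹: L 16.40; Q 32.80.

1.34 mol

n(L) = 26.4 / 16.40 = 1.610 mol
n(Q) = 17.5 / 32.80 = 0.5335 mol
n(B) via (i) = (1/2)×1.610 = 0.8050 mol
n(B) via (ii) = (2/2)×0.5335 = 0.5335 mol
total n(B) = 0.8050 + 0.5335 = 1.339 mol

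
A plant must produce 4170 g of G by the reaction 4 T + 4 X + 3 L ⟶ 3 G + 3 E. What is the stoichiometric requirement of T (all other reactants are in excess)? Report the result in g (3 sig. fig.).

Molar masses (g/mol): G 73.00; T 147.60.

n(G) = 4170 / 73.00 = 57.12 mol
n(T) = (4/3) × 57.12 = 76.16 mol
mass = 76.16 × 147.60 = 11240 g

11200 g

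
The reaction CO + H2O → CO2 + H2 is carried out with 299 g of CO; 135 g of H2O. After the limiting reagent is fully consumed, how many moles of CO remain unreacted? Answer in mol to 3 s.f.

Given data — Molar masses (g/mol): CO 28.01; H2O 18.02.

n(CO) = 299.0 / 28.01 = 10.67 mol
n(H2O) = 135.0 / 18.02 = 7.492 mol
n/ν for CO = 10.67/1 = 10.67
n/ν for H2O = 7.492/1 = 7.492
Smallest n/ν is H2O → limiting reagent.
CO consumed = (1/1) × 7.492 = 7.492 mol
CO remaining = 10.67 − 7.492 = 3.178 mol

3.18 mol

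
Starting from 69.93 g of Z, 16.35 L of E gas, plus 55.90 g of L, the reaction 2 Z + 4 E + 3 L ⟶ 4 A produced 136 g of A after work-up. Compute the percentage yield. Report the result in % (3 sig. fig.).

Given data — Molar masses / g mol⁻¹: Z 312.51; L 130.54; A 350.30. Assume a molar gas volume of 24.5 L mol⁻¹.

n(Z) = 69.93 / 312.51 = 0.2238 mol
n(E) = 16.35 / 24.5 = 0.6673 mol
n(L) = 55.90 / 130.54 = 0.4282 mol
n/ν for Z = 0.2238/2 = 0.1119
n/ν for E = 0.6673/4 = 0.1668
n/ν for L = 0.4282/3 = 0.1427
Smallest n/ν is Z → limiting reagent.
theoretical n(A) = (4/2) × 0.2238 = 0.4476 mol → 156.8 g
% yield = 136 / 156.8 × 100 = 86.73 %

86.7 %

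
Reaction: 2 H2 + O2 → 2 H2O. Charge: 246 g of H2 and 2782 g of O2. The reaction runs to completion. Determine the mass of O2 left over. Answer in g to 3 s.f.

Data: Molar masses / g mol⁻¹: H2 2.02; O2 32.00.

n(H2) = 246.0 / 2.02 = 121.8 mol
n(O2) = 2782 / 32.00 = 86.94 mol
n/ν → H2: 60.90, O2: 86.94; H2 is limiting.
O2 consumed = (1/2) × 121.8 = 60.90 mol
O2 remaining = 86.94 − 60.90 = 26.04 mol
mass = 26.04 × 32.00 = 833.3 g

833 g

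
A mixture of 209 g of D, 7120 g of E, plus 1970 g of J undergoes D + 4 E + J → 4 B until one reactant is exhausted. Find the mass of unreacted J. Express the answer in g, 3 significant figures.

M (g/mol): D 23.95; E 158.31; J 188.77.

323 g

n(D) = 209.0 / 23.95 = 8.727 mol
n(E) = 7120 / 158.31 = 44.98 mol
n(J) = 1970 / 188.77 = 10.44 mol
n/ν → D: 8.727, E: 11.25, J: 10.44; D is limiting.
J consumed = (1/1) × 8.727 = 8.727 mol
J remaining = 10.44 − 8.727 = 1.713 mol
mass = 1.713 × 188.77 = 323.4 g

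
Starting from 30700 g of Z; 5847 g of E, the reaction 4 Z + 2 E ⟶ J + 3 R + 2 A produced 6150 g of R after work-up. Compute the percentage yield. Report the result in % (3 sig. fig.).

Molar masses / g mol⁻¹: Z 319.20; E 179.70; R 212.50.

n(Z) = 30700 / 319.20 = 96.18 mol
n(E) = 5847 / 179.70 = 32.54 mol
n/ν for Z = 96.18/4 = 24.05
n/ν for E = 32.54/2 = 16.27
Smallest n/ν is E → limiting reagent.
theoretical n(R) = (3/2) × 32.54 = 48.81 mol → 10370 g
% yield = 6150 / 10370 × 100 = 59.31 %

59.3 %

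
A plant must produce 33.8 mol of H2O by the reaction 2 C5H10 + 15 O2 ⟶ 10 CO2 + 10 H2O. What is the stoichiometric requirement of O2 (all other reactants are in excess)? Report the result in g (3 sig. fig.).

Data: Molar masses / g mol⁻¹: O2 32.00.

n(H2O) = 33.80 mol
n(O2) = (15/10) × 33.80 = 50.70 mol
mass = 50.70 × 32.00 = 1622 g

1620 g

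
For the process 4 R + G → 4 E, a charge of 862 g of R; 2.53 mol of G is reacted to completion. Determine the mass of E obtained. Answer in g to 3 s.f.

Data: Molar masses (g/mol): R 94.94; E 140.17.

n(R) = 862.0 / 94.94 = 9.079 mol
n(G) = 2.530 mol
n/ν for R = 9.079/4 = 2.270
n/ν for G = 2.530/1 = 2.530
Smallest n/ν is R → limiting reagent.
n(E) = (4/4) × 9.079 = 9.079 mol
mass = 9.079 × 140.17 = 1273 g

1270 g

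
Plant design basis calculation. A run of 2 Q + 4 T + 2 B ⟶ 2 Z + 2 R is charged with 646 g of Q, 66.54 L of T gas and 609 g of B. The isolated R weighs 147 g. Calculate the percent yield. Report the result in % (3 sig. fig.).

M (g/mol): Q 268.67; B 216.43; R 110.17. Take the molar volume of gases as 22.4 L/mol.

n(Q) = 646.0 / 268.67 = 2.404 mol
n(T) = 66.54 / 22.4 = 2.971 mol
n(B) = 609.0 / 216.43 = 2.814 mol
n/ν for Q = 2.404/2 = 1.202
n/ν for T = 2.971/4 = 0.7428
n/ν for B = 2.814/2 = 1.407
Smallest n/ν is T → limiting reagent.
theoretical n(R) = (2/4) × 2.971 = 1.486 mol → 163.7 g
% yield = 147 / 163.7 × 100 = 89.80 %

89.8 %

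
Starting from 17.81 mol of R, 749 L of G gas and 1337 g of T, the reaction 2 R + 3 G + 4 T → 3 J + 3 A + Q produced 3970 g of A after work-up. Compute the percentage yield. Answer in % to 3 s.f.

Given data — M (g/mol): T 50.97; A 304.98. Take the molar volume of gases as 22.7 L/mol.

n(R) = 17.81 mol
n(G) = 749.0 / 22.7 = 33.00 mol
n(T) = 1337 / 50.97 = 26.23 mol
n/ν for R = 17.81/2 = 8.905
n/ν for G = 33.00/3 = 11.00
n/ν for T = 26.23/4 = 6.558
Smallest n/ν is T → limiting reagent.
theoretical n(A) = (3/4) × 26.23 = 19.67 mol → 5999 g
% yield = 3970 / 5999 × 100 = 66.18 %

66.2 %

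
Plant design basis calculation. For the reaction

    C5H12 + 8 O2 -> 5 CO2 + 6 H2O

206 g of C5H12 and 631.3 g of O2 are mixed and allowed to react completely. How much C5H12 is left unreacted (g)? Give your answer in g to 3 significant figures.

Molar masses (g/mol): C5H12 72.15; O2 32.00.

n(C5H12) = 206.0 / 72.15 = 2.855 mol
n(O2) = 631.3 / 32.00 = 19.73 mol
n/ν → C5H12: 2.855, O2: 2.466; O2 is limiting.
C5H12 consumed = (1/8) × 19.73 = 2.466 mol
C5H12 remaining = 2.855 − 2.466 = 0.3890 mol
mass = 0.3890 × 72.15 = 28.07 g

28.1 g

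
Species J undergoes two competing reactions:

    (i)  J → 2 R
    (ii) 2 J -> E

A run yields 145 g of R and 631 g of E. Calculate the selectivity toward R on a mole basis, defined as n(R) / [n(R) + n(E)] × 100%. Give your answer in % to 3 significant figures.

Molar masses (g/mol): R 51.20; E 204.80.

47.9 %

n(R) = 145 / 51.20 = 2.832 mol
n(E) = 631 / 204.80 = 3.081 mol
selectivity = 2.832/(2.832+3.081) × 100 = 47.89 %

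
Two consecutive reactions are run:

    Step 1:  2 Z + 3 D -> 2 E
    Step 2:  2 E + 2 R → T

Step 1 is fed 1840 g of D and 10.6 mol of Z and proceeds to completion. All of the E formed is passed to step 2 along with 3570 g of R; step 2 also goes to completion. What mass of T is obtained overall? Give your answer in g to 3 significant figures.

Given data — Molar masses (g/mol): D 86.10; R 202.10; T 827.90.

4390 g

Step 1:
n(D) = 1840 / 86.10 = 21.37 mol
n(Z) = 10.60 mol
n/ν → D: 7.123, Z: 5.300; Z is limiting.
n(E) produced = (2/2) × 10.60 = 10.60 mol
Step 2:
n(E) available = 10.60 mol
n(R) = 3570 / 202.10 = 17.66 mol
n/ν → E: 5.300, R: 8.830; E is limiting.
n(T) = (1/2) × 10.60 = 5.300 mol
mass = 5.300 × 827.90 = 4388 g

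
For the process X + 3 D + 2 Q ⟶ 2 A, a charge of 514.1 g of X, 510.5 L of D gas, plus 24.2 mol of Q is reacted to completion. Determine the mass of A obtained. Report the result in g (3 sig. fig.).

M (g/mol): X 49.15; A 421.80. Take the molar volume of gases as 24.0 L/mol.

n(X) = 514.1 / 49.15 = 10.46 mol
n(D) = 510.5 / 24.0 = 21.27 mol
n(Q) = 24.20 mol
n/ν for X = 10.46/1 = 10.46
n/ν for D = 21.27/3 = 7.090
n/ν for Q = 24.20/2 = 12.10
Smallest n/ν is D → limiting reagent.
n(A) = (2/3) × 21.27 = 14.18 mol
mass = 14.18 × 421.80 = 5981 g

5980 g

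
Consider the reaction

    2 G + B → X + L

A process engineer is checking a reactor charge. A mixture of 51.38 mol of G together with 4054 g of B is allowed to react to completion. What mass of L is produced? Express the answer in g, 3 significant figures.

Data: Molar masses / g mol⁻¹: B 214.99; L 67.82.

1280 g

n(G) = 51.38 mol
n(B) = 4054 / 214.99 = 18.86 mol
n/ν → G: 25.69, B: 18.86; B is limiting.
n(L) = (1/1) × 18.86 = 18.86 mol
mass = 18.86 × 67.82 = 1279 g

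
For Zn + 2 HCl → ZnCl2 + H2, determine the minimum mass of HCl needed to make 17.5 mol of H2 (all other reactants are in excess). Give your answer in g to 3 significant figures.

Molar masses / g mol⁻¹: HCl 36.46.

1280 g

n(H2) = 17.50 mol
n(HCl) = (2/1) × 17.50 = 35.00 mol
mass = 35.00 × 36.46 = 1276 g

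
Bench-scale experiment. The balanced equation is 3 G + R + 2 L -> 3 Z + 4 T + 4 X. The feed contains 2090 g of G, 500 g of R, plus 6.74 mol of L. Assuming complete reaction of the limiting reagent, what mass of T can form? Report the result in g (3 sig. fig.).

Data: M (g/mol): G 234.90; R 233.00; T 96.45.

828 g

n(G) = 2090 / 234.90 = 8.897 mol
n(R) = 500.0 / 233.00 = 2.146 mol
n(L) = 6.740 mol
n/ν for G = 8.897/3 = 2.966
n/ν for R = 2.146/1 = 2.146
n/ν for L = 6.740/2 = 3.370
Smallest n/ν is R → limiting reagent.
n(T) = (4/1) × 2.146 = 8.584 mol
mass = 8.584 × 96.45 = 827.9 g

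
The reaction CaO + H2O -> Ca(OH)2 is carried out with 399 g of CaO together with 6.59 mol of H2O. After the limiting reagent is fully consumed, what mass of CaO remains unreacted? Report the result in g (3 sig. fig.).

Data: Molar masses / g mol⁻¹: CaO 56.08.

n(CaO) = 399.0 / 56.08 = 7.115 mol
n(H2O) = 6.590 mol
n/ν → CaO: 7.115, H2O: 6.590; H2O is limiting.
CaO consumed = (1/1) × 6.590 = 6.590 mol
CaO remaining = 7.115 − 6.590 = 0.5250 mol
mass = 0.5250 × 56.08 = 29.44 g

29.4 g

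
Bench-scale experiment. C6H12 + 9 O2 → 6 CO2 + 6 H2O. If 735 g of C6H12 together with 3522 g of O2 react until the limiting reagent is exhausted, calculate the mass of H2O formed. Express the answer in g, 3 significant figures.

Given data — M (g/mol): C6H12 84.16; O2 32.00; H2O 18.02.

944 g

n(C6H12) = 735.0 / 84.16 = 8.733 mol
n(O2) = 3522 / 32.00 = 110.1 mol
n/ν for C6H12 = 8.733/1 = 8.733
n/ν for O2 = 110.1/9 = 12.23
Smallest n/ν is C6H12 → limiting reagent.
n(H2O) = (6/1) × 8.733 = 52.40 mol
mass = 52.40 × 18.02 = 944.2 g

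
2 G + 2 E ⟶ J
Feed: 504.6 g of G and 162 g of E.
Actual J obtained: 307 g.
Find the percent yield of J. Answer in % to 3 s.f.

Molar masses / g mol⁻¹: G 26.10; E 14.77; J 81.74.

68.5 %

n(G) = 504.6 / 26.10 = 19.33 mol
n(E) = 162.0 / 14.77 = 10.97 mol
n/ν for G = 19.33/2 = 9.665
n/ν for E = 10.97/2 = 5.485
Smallest n/ν is E → limiting reagent.
theoretical n(J) = (1/2) × 10.97 = 5.485 mol → 448.3 g
% yield = 307 / 448.3 × 100 = 68.48 %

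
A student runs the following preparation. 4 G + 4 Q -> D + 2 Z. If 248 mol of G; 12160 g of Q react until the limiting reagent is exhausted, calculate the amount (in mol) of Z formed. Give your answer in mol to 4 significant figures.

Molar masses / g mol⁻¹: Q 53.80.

n(G) = 248.0 mol
n(Q) = 12160 / 53.80 = 226.0 mol
n/ν for G = 248.0/4 = 62.00
n/ν for Q = 226.0/4 = 56.50
Smallest n/ν is Q → limiting reagent.
n(Z) = (2/4) × 226.0 = 113.0 mol

113.0 mol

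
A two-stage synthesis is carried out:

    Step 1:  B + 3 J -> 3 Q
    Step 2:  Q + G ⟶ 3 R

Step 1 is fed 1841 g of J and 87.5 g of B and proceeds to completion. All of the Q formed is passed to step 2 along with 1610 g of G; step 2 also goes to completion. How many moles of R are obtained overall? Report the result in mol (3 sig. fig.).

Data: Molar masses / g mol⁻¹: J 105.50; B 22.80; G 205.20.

23.5 mol

Step 1:
n(J) = 1841 / 105.50 = 17.45 mol
n(B) = 87.50 / 22.80 = 3.838 mol
n/ν for J = 17.45/3 = 5.817
n/ν for B = 3.838/1 = 3.838
Smallest n/ν is B → limiting reagent.
n(Q) produced = (3/1) × 3.838 = 11.51 mol
Step 2:
n(Q) available = 11.51 mol
n(G) = 1610 / 205.20 = 7.846 mol
n/ν for Q = 11.51/1 = 11.51
n/ν for G = 7.846/1 = 7.846
Smallest n/ν is G → limiting reagent.
n(R) = (3/1) × 7.846 = 23.54 mol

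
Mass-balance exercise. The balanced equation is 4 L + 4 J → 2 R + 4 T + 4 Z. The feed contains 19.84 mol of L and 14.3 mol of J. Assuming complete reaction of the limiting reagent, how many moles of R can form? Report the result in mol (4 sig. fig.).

n(L) = 19.84 mol
n(J) = 14.30 mol
n/ν for L = 19.84/4 = 4.960
n/ν for J = 14.30/4 = 3.575
Smallest n/ν is J → limiting reagent.
n(R) = (2/4) × 14.30 = 7.150 mol

7.150 mol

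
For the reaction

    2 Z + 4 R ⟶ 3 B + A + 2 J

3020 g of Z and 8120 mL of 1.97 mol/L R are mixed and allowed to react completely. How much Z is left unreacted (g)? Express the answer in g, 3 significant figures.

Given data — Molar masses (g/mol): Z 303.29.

n(Z) = 3020 / 303.29 = 9.957 mol
n(R) = 1.97 × 8120/1000 = 16.00 mol
n/ν → Z: 4.979, R: 4.000; R is limiting.
Z consumed = (2/4) × 16.00 = 8.000 mol
Z remaining = 9.957 − 8.000 = 1.957 mol
mass = 1.957 × 303.29 = 593.5 g

594 g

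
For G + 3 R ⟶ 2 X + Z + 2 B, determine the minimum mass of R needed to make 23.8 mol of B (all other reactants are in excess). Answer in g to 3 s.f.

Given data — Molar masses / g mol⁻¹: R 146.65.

n(B) = 23.80 mol
n(R) = (3/2) × 23.80 = 35.70 mol
mass = 35.70 × 146.65 = 5235 g

5240 g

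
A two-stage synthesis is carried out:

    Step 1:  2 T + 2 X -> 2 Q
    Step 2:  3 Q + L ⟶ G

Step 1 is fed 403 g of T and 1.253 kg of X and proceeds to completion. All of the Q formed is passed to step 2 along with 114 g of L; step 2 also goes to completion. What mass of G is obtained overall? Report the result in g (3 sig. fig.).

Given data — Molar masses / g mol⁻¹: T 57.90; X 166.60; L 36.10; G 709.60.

1650 g

Step 1:
n(T) = 403.0 / 57.90 = 6.960 mol
n(X) = 1.253×1000 / 166.60 = 7.521 mol
n/ν for T = 6.960/2 = 3.480
n/ν for X = 7.521/2 = 3.761
Smallest n/ν is T → limiting reagent.
n(Q) produced = (2/2) × 6.960 = 6.960 mol
Step 2:
n(Q) available = 6.960 mol
n(L) = 114.0 / 36.10 = 3.158 mol
n/ν for Q = 6.960/3 = 2.320
n/ν for L = 3.158/1 = 3.158
Smallest n/ν is Q → limiting reagent.
n(G) = (1/3) × 6.960 = 2.320 mol
mass = 2.320 × 709.60 = 1646 g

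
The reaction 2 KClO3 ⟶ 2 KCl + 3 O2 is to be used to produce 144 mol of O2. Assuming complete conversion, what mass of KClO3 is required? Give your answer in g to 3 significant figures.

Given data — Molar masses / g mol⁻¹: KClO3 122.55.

n(O2) = 144.0 mol
n(KClO3) = (2/3) × 144.0 = 96.00 mol
mass = 96.00 × 122.55 = 11760 g

11800 g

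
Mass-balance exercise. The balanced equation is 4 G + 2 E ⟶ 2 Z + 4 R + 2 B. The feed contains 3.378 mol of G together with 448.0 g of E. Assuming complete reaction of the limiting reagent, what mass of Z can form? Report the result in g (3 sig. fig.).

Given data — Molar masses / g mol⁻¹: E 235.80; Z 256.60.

433 g

n(G) = 3.378 mol
n(E) = 448.0 / 235.80 = 1.900 mol
n/ν → G: 0.8445, E: 0.9500; G is limiting.
n(Z) = (2/4) × 3.378 = 1.689 mol
mass = 1.689 × 256.60 = 433.4 g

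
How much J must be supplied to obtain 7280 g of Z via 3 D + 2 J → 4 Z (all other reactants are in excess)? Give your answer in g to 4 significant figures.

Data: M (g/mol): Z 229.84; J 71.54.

n(Z) = 7280 / 229.84 = 31.67 mol
n(J) = (2/4) × 31.67 = 15.84 mol
mass = 15.84 × 71.54 = 1133 g

1133 g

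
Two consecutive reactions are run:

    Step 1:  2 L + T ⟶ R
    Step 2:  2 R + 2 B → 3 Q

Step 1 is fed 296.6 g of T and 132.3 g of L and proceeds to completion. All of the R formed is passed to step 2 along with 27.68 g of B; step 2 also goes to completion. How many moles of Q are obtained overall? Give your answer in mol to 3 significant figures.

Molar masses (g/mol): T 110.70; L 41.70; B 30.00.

Step 1:
n(T) = 296.6 / 110.70 = 2.679 mol
n(L) = 132.3 / 41.70 = 3.173 mol
n/ν → T: 2.679, L: 1.587; L is limiting.
n(R) produced = (1/2) × 3.173 = 1.587 mol
Step 2:
n(R) available = 1.587 mol
n(B) = 27.68 / 30.00 = 0.9227 mol
n/ν → R: 0.7935, B: 0.4614; B is limiting.
n(Q) = (3/2) × 0.9227 = 1.384 mol

1.38 mol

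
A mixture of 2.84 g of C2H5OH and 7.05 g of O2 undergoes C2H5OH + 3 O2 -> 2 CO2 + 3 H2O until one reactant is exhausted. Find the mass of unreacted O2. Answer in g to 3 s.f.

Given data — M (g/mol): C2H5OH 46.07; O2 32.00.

1.13 g

n(C2H5OH) = 2.840 / 46.07 = 0.06165 mol
n(O2) = 7.050 / 32.00 = 0.2203 mol
n/ν for C2H5OH = 0.06165/1 = 0.06165
n/ν for O2 = 0.2203/3 = 0.07343
Smallest n/ν is C2H5OH → limiting reagent.
O2 consumed = (3/1) × 0.06165 = 0.1850 mol
O2 remaining = 0.2203 − 0.1850 = 0.03530 mol
mass = 0.03530 × 32.00 = 1.130 g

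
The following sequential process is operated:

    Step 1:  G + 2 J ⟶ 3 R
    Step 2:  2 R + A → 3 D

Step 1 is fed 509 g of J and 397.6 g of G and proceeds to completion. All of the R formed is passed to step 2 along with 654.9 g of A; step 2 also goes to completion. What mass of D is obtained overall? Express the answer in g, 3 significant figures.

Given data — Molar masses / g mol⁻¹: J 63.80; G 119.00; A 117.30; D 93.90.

Step 1:
n(J) = 509.0 / 63.80 = 7.978 mol
n(G) = 397.6 / 119.00 = 3.341 mol
n/ν → J: 3.989, G: 3.341; G is limiting.
n(R) produced = (3/1) × 3.341 = 10.02 mol
Step 2:
n(R) available = 10.02 mol
n(A) = 654.9 / 117.30 = 5.583 mol
n/ν → R: 5.010, A: 5.583; R is limiting.
n(D) = (3/2) × 10.02 = 15.03 mol
mass = 15.03 × 93.90 = 1411 g

1410 g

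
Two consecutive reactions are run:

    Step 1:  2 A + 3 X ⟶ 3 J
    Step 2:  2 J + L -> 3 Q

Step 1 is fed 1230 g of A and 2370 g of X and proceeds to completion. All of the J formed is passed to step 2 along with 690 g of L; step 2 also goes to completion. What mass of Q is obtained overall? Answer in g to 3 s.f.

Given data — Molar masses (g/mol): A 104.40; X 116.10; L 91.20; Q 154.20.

Step 1:
n(A) = 1230 / 104.40 = 11.78 mol
n(X) = 2370 / 116.10 = 20.41 mol
n/ν for A = 11.78/2 = 5.890
n/ν for X = 20.41/3 = 6.803
Smallest n/ν is A → limiting reagent.
n(J) produced = (3/2) × 11.78 = 17.67 mol
Step 2:
n(J) available = 17.67 mol
n(L) = 690.0 / 91.20 = 7.566 mol
n/ν for J = 17.67/2 = 8.835
n/ν for L = 7.566/1 = 7.566
Smallest n/ν is L → limiting reagent.
n(Q) = (3/1) × 7.566 = 22.70 mol
mass = 22.70 × 154.20 = 3500 g

3500 g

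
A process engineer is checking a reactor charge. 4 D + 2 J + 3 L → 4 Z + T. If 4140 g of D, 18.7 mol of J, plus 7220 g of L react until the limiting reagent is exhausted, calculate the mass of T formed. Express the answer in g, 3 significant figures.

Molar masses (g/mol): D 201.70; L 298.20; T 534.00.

n(D) = 4140 / 201.70 = 20.53 mol
n(J) = 18.70 mol
n(L) = 7220 / 298.20 = 24.21 mol
n/ν for D = 20.53/4 = 5.133
n/ν for J = 18.70/2 = 9.350
n/ν for L = 24.21/3 = 8.070
Smallest n/ν is D → limiting reagent.
n(T) = (1/4) × 20.53 = 5.133 mol
mass = 5.133 × 534.00 = 2741 g

2740 g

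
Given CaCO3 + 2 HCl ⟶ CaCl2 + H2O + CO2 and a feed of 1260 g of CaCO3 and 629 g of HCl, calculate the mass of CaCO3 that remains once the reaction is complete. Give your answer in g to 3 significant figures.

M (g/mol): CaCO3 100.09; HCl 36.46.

397 g

n(CaCO3) = 1260 / 100.09 = 12.59 mol
n(HCl) = 629.0 / 36.46 = 17.25 mol
n/ν → CaCO3: 12.59, HCl: 8.625; HCl is limiting.
CaCO3 consumed = (1/2) × 17.25 = 8.625 mol
CaCO3 remaining = 12.59 − 8.625 = 3.965 mol
mass = 3.965 × 100.09 = 396.9 g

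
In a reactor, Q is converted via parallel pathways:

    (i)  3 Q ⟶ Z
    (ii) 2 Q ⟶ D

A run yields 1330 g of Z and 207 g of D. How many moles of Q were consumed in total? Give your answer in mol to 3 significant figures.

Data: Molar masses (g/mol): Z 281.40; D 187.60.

n(Z) = 1330 / 281.40 = 4.726 mol
n(D) = 207 / 187.60 = 1.103 mol
n(Q) via (i) = (3/1)×4.726 = 14.18 mol
n(Q) via (ii) = (2/1)×1.103 = 2.206 mol
total n(Q) = 14.18 + 2.206 = 16.39 mol

16.4 mol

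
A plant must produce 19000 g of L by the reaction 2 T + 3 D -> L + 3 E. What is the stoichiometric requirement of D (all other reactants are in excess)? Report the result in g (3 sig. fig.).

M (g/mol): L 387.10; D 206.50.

n(L) = 19000 / 387.10 = 49.08 mol
n(D) = (3/1) × 49.08 = 147.2 mol
mass = 147.2 × 206.50 = 30400 g

30400 g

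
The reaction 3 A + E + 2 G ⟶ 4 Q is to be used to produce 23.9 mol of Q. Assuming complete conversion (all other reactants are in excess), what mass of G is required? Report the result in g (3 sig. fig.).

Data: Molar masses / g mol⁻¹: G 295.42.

3530 g

n(Q) = 23.90 mol
n(G) = (2/4) × 23.90 = 11.95 mol
mass = 11.95 × 295.42 = 3530 g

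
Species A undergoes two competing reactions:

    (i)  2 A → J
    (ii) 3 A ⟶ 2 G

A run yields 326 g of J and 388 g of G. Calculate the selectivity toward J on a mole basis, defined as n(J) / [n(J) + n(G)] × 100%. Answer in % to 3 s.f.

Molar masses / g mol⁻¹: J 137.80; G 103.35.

n(J) = 326 / 137.80 = 2.366 mol
n(G) = 388 / 103.35 = 3.754 mol
selectivity = 2.366/(2.366+3.754) × 100 = 38.66 %

38.7 %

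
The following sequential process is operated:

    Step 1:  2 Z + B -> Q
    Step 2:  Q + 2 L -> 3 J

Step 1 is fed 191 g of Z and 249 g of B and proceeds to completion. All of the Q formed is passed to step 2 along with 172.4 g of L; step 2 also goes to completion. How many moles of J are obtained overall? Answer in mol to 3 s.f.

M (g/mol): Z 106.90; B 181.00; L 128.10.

2.02 mol

Step 1:
n(Z) = 191.0 / 106.90 = 1.787 mol
n(B) = 249.0 / 181.00 = 1.376 mol
n/ν for Z = 1.787/2 = 0.8935
n/ν for B = 1.376/1 = 1.376
Smallest n/ν is Z → limiting reagent.
n(Q) produced = (1/2) × 1.787 = 0.8935 mol
Step 2:
n(Q) available = 0.8935 mol
n(L) = 172.4 / 128.10 = 1.346 mol
n/ν for Q = 0.8935/1 = 0.8935
n/ν for L = 1.346/2 = 0.6730
Smallest n/ν is L → limiting reagent.
n(J) = (3/2) × 1.346 = 2.019 mol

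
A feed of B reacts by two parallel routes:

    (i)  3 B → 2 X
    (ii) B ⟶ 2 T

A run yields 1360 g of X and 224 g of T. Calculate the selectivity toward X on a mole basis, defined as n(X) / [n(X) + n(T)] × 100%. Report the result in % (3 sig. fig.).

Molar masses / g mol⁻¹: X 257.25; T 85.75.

66.9 %

n(X) = 1360 / 257.25 = 5.287 mol
n(T) = 224 / 85.75 = 2.612 mol
selectivity = 5.287/(5.287+2.612) × 100 = 66.93 %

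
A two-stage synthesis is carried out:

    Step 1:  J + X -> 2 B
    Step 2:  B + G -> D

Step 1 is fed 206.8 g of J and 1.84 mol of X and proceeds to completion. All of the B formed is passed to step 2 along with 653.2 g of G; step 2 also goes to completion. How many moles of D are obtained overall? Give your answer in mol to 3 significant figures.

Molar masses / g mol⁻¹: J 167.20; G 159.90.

Step 1:
n(J) = 206.8 / 167.20 = 1.237 mol
n(X) = 1.840 mol
n/ν for J = 1.237/1 = 1.237
n/ν for X = 1.840/1 = 1.840
Smallest n/ν is J → limiting reagent.
n(B) produced = (2/1) × 1.237 = 2.474 mol
Step 2:
n(B) available = 2.474 mol
n(G) = 653.2 / 159.90 = 4.085 mol
n/ν for B = 2.474/1 = 2.474
n/ν for G = 4.085/1 = 4.085
Smallest n/ν is B → limiting reagent.
n(D) = (1/1) × 2.474 = 2.474 mol

2.47 mol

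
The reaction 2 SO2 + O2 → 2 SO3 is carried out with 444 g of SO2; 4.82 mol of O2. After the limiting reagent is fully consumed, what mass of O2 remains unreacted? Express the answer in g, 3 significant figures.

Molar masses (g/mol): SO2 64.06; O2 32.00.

43.3 g

n(SO2) = 444.0 / 64.06 = 6.931 mol
n(O2) = 4.820 mol
n/ν for SO2 = 6.931/2 = 3.466
n/ν for O2 = 4.820/1 = 4.820
Smallest n/ν is SO2 → limiting reagent.
O2 consumed = (1/2) × 6.931 = 3.466 mol
O2 remaining = 4.820 − 3.466 = 1.354 mol
mass = 1.354 × 32.00 = 43.33 g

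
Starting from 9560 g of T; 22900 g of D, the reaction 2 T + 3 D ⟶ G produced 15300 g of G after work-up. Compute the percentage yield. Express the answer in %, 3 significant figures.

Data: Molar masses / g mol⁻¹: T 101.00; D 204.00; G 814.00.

50.2 %

n(T) = 9560 / 101.00 = 94.65 mol
n(D) = 22900 / 204.00 = 112.3 mol
n/ν for T = 94.65/2 = 47.33
n/ν for D = 112.3/3 = 37.43
Smallest n/ν is D → limiting reagent.
theoretical n(G) = (1/3) × 112.3 = 37.43 mol → 30470 g
% yield = 15300 / 30470 × 100 = 50.21 %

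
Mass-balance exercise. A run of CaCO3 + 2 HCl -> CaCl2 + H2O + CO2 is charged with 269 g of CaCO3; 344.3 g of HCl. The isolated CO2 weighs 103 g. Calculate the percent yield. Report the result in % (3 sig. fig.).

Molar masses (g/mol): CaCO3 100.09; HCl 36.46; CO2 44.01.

87.1 %

n(CaCO3) = 269.0 / 100.09 = 2.688 mol
n(HCl) = 344.3 / 36.46 = 9.443 mol
n/ν → CaCO3: 2.688, HCl: 4.722; CaCO3 is limiting.
theoretical n(CO2) = (1/1) × 2.688 = 2.688 mol → 118.3 g
% yield = 103 / 118.3 × 100 = 87.07 %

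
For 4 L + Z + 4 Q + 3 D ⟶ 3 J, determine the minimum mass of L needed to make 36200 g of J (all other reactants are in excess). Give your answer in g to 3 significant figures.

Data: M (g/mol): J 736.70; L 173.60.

11400 g

n(J) = 36200 / 736.70 = 49.14 mol
n(L) = (4/3) × 49.14 = 65.52 mol
mass = 65.52 × 173.60 = 11370 g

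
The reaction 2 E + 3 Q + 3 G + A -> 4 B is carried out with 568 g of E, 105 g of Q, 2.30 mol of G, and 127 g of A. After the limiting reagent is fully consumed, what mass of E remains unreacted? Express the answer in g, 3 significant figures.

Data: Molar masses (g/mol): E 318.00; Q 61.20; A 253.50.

249 g

n(E) = 568.0 / 318.00 = 1.786 mol
n(Q) = 105.0 / 61.20 = 1.716 mol
n(G) = 2.300 mol
n(A) = 127.0 / 253.50 = 0.5010 mol
n/ν → E: 0.8930, Q: 0.5720, G: 0.7667, A: 0.5010; A is limiting.
E consumed = (2/1) × 0.5010 = 1.002 mol
E remaining = 1.786 − 1.002 = 0.7840 mol
mass = 0.7840 × 318.00 = 249.3 g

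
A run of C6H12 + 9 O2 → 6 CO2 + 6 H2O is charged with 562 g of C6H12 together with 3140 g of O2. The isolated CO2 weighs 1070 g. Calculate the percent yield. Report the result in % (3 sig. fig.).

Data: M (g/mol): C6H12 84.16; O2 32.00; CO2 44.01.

n(C6H12) = 562.0 / 84.16 = 6.678 mol
n(O2) = 3140 / 32.00 = 98.13 mol
n/ν for C6H12 = 6.678/1 = 6.678
n/ν for O2 = 98.13/9 = 10.90
Smallest n/ν is C6H12 → limiting reagent.
theoretical n(CO2) = (6/1) × 6.678 = 40.07 mol → 1763 g
% yield = 1070 / 1763 × 100 = 60.69 %

60.7 %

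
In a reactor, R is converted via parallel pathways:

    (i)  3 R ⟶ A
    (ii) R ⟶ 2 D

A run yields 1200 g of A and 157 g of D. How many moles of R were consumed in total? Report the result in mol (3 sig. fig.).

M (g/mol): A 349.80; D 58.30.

n(A) = 1200 / 349.80 = 3.431 mol
n(D) = 157 / 58.30 = 2.693 mol
n(R) via (i) = (3/1)×3.431 = 10.29 mol
n(R) via (ii) = (1/2)×2.693 = 1.347 mol
total n(R) = 10.29 + 1.347 = 11.64 mol

11.6 mol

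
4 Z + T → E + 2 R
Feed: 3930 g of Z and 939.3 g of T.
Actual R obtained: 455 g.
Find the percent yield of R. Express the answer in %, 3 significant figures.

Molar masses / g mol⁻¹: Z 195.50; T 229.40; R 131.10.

42.4 %

n(Z) = 3930 / 195.50 = 20.10 mol
n(T) = 939.3 / 229.40 = 4.095 mol
n/ν for Z = 20.10/4 = 5.025
n/ν for T = 4.095/1 = 4.095
Smallest n/ν is T → limiting reagent.
theoretical n(R) = (2/1) × 4.095 = 8.190 mol → 1074 g
% yield = 455 / 1074 × 100 = 42.36 %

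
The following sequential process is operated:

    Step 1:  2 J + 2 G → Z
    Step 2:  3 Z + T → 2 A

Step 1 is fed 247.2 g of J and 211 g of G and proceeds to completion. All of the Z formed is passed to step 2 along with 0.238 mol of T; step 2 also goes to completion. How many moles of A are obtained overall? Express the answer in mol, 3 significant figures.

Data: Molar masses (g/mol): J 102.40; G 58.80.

Step 1:
n(J) = 247.2 / 102.40 = 2.414 mol
n(G) = 211.0 / 58.80 = 3.588 mol
n/ν → J: 1.207, G: 1.794; J is limiting.
n(Z) produced = (1/2) × 2.414 = 1.207 mol
Step 2:
n(Z) available = 1.207 mol
n(T) = 0.2380 mol
n/ν → Z: 0.4023, T: 0.2380; T is limiting.
n(A) = (2/1) × 0.2380 = 0.4760 mol

0.476 mol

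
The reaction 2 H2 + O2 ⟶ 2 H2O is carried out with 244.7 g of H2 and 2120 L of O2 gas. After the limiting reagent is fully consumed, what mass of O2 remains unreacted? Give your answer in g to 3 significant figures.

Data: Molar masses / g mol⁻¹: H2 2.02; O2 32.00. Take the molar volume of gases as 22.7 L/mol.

1050 g

n(H2) = 244.7 / 2.02 = 121.1 mol
n(O2) = 2120 / 22.7 = 93.39 mol
n/ν for H2 = 121.1/2 = 60.55
n/ν for O2 = 93.39/1 = 93.39
Smallest n/ν is H2 → limiting reagent.
O2 consumed = (1/2) × 121.1 = 60.55 mol
O2 remaining = 93.39 − 60.55 = 32.84 mol
mass = 32.84 × 32.00 = 1051 g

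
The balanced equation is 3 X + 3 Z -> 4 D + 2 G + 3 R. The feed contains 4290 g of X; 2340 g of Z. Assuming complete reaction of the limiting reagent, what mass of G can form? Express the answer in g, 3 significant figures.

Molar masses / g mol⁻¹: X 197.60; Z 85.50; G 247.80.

n(X) = 4290 / 197.60 = 21.71 mol
n(Z) = 2340 / 85.50 = 27.37 mol
n/ν → X: 7.237, Z: 9.123; X is limiting.
n(G) = (2/3) × 21.71 = 14.47 mol
mass = 14.47 × 247.80 = 3586 g

3590 g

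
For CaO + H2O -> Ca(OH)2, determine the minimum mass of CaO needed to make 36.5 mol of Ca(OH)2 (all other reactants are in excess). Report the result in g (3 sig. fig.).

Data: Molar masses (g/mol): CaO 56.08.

n(Ca(OH)2) = 36.50 mol
n(CaO) = (1/1) × 36.50 = 36.50 mol
mass = 36.50 × 56.08 = 2047 g

2050 g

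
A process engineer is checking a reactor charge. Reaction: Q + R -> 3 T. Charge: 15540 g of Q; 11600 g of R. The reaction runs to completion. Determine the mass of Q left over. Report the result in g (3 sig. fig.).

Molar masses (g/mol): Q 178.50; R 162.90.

n(Q) = 15540 / 178.50 = 87.06 mol
n(R) = 11600 / 162.90 = 71.21 mol
n/ν for Q = 87.06/1 = 87.06
n/ν for R = 71.21/1 = 71.21
Smallest n/ν is R → limiting reagent.
Q consumed = (1/1) × 71.21 = 71.21 mol
Q remaining = 87.06 − 71.21 = 15.85 mol
mass = 15.85 × 178.50 = 2829 g

2830 g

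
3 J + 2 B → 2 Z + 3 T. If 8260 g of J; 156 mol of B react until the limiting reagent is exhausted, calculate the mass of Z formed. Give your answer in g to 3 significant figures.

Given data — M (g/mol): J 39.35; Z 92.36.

12900 g

n(J) = 8260 / 39.35 = 209.9 mol
n(B) = 156.0 mol
n/ν → J: 69.97, B: 78.00; J is limiting.
n(Z) = (2/3) × 209.9 = 139.9 mol
mass = 139.9 × 92.36 = 12920 g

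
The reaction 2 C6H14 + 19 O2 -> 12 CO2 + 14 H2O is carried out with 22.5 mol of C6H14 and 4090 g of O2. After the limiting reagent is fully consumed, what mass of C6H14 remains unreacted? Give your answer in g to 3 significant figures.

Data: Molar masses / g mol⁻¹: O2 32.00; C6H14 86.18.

n(C6H14) = 22.50 mol
n(O2) = 4090 / 32.00 = 127.8 mol
n/ν for C6H14 = 22.50/2 = 11.25
n/ν for O2 = 127.8/19 = 6.726
Smallest n/ν is O2 → limiting reagent.
C6H14 consumed = (2/19) × 127.8 = 13.45 mol
C6H14 remaining = 22.50 − 13.45 = 9.050 mol
mass = 9.050 × 86.18 = 779.9 g

780 g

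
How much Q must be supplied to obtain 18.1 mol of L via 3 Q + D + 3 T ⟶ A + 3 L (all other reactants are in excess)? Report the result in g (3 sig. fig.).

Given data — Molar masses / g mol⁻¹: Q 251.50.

n(L) = 18.10 mol
n(Q) = (3/3) × 18.10 = 18.10 mol
mass = 18.10 × 251.50 = 4552 g

4550 g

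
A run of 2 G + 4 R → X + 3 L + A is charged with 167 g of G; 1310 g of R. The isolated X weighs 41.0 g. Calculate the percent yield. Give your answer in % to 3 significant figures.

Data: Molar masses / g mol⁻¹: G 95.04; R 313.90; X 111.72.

41.8 %

n(G) = 167.0 / 95.04 = 1.757 mol
n(R) = 1310 / 313.90 = 4.173 mol
n/ν → G: 0.8785, R: 1.043; G is limiting.
theoretical n(X) = (1/2) × 1.757 = 0.8785 mol → 98.15 g
% yield = 41.0 / 98.15 × 100 = 41.77 %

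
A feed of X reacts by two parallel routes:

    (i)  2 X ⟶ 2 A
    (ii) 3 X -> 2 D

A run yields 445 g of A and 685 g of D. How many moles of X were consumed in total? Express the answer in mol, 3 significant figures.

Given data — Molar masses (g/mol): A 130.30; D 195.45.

n(A) = 445 / 130.30 = 3.415 mol
n(D) = 685 / 195.45 = 3.505 mol
n(X) via (i) = (2/2)×3.415 = 3.415 mol
n(X) via (ii) = (3/2)×3.505 = 5.258 mol
total n(X) = 3.415 + 5.258 = 8.673 mol

8.67 mol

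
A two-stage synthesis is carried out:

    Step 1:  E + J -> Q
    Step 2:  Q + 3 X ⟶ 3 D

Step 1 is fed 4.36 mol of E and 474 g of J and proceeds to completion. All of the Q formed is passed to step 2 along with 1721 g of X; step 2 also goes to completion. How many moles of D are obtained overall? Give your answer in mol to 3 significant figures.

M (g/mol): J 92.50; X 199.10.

Step 1:
n(E) = 4.360 mol
n(J) = 474.0 / 92.50 = 5.124 mol
n/ν for E = 4.360/1 = 4.360
n/ν for J = 5.124/1 = 5.124
Smallest n/ν is E → limiting reagent.
n(Q) produced = (1/1) × 4.360 = 4.360 mol
Step 2:
n(Q) available = 4.360 mol
n(X) = 1721 / 199.10 = 8.644 mol
n/ν for Q = 4.360/1 = 4.360
n/ν for X = 8.644/3 = 2.881
Smallest n/ν is X → limiting reagent.
n(D) = (3/3) × 8.644 = 8.644 mol

8.64 mol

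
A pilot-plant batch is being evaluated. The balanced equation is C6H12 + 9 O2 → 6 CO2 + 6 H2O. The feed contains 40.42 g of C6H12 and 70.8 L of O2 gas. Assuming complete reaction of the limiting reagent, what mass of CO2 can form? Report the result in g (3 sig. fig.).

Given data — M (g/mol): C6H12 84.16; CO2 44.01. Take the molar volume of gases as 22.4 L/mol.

n(C6H12) = 40.42 / 84.16 = 0.4803 mol
n(O2) = 70.80 / 22.4 = 3.161 mol
n/ν for C6H12 = 0.4803/1 = 0.4803
n/ν for O2 = 3.161/9 = 0.3512
Smallest n/ν is O2 → limiting reagent.
n(CO2) = (6/9) × 3.161 = 2.107 mol
mass = 2.107 × 44.01 = 92.73 g

92.7 g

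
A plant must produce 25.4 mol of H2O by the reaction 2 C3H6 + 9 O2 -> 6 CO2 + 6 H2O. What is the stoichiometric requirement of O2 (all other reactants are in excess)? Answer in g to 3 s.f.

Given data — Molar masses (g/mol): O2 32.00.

1220 g

n(H2O) = 25.40 mol
n(O2) = (9/6) × 25.40 = 38.10 mol
mass = 38.10 × 32.00 = 1219 g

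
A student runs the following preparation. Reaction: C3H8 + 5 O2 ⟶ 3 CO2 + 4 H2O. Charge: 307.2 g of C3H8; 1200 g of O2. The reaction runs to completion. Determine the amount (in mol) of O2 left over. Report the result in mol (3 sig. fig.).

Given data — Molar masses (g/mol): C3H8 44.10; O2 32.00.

2.67 mol

n(C3H8) = 307.2 / 44.10 = 6.966 mol
n(O2) = 1200 / 32.00 = 37.50 mol
n/ν → C3H8: 6.966, O2: 7.500; C3H8 is limiting.
O2 consumed = (5/1) × 6.966 = 34.83 mol
O2 remaining = 37.50 − 34.83 = 2.670 mol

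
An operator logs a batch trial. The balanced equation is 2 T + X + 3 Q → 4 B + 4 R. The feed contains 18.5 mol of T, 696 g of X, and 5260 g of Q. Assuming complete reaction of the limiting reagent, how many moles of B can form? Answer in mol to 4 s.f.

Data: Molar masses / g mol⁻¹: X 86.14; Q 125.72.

n(T) = 18.50 mol
n(X) = 696.0 / 86.14 = 8.080 mol
n(Q) = 5260 / 125.72 = 41.84 mol
n/ν for T = 18.50/2 = 9.250
n/ν for X = 8.080/1 = 8.080
n/ν for Q = 41.84/3 = 13.95
Smallest n/ν is X → limiting reagent.
n(B) = (4/1) × 8.080 = 32.32 mol

32.32 mol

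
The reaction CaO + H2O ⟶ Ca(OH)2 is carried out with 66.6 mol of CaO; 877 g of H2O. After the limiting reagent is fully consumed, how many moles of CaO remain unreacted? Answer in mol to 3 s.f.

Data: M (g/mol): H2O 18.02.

17.9 mol

n(CaO) = 66.60 mol
n(H2O) = 877.0 / 18.02 = 48.67 mol
n/ν → CaO: 66.60, H2O: 48.67; H2O is limiting.
CaO consumed = (1/1) × 48.67 = 48.67 mol
CaO remaining = 66.60 − 48.67 = 17.93 mol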